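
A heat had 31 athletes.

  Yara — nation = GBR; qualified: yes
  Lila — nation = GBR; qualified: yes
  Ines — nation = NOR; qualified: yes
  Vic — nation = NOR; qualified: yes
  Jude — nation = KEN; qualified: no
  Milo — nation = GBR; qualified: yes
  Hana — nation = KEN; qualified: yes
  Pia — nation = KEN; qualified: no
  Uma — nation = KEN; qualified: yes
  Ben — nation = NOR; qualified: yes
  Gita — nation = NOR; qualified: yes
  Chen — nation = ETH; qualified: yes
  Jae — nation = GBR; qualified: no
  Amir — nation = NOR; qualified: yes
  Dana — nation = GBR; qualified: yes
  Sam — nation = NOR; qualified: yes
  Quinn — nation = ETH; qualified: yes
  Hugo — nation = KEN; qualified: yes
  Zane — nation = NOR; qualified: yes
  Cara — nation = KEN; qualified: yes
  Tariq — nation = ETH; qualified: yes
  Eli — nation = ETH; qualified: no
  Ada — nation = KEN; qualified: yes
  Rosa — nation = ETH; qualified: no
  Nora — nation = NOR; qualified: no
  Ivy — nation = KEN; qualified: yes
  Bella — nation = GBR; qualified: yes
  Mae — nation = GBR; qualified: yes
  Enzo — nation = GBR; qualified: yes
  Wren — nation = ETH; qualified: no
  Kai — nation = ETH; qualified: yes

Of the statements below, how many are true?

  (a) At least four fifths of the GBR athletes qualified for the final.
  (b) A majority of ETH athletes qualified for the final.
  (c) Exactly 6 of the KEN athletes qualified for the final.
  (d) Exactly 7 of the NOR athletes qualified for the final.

(a) GBR: |A| = 8, |A ∩ B| = 7; needs |A ∩ B| / |A| ≥ 4/5 — true.
(b) ETH: |A| = 7, |A ∩ B| = 4; needs |A ∩ B| > |A ∖ B| — true.
(c) KEN: |A| = 8, |A ∩ B| = 6; needs |A ∩ B| = 6 — true.
(d) NOR: |A| = 8, |A ∩ B| = 7; needs |A ∩ B| = 7 — true.

4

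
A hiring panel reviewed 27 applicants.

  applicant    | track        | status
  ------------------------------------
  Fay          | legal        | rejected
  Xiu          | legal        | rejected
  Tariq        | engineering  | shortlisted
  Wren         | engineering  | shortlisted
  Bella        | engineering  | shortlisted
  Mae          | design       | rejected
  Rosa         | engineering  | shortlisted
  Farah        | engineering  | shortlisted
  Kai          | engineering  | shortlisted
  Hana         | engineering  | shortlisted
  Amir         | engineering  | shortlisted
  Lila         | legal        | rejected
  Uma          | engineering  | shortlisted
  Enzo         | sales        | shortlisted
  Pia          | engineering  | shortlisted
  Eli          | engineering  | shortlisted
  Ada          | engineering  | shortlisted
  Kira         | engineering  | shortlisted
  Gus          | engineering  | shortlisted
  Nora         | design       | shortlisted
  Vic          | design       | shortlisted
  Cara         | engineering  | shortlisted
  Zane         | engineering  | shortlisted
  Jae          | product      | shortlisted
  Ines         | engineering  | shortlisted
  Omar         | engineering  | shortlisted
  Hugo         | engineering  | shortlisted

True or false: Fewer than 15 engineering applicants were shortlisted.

'Fewer than 15 engineering applicants were shortlisted' holds iff |A ∩ B| < 15.
|A| = 19, |A ∩ B| = 19, |A ∖ B| = 0.
|A ∩ B| = 19, so the statement is false.

False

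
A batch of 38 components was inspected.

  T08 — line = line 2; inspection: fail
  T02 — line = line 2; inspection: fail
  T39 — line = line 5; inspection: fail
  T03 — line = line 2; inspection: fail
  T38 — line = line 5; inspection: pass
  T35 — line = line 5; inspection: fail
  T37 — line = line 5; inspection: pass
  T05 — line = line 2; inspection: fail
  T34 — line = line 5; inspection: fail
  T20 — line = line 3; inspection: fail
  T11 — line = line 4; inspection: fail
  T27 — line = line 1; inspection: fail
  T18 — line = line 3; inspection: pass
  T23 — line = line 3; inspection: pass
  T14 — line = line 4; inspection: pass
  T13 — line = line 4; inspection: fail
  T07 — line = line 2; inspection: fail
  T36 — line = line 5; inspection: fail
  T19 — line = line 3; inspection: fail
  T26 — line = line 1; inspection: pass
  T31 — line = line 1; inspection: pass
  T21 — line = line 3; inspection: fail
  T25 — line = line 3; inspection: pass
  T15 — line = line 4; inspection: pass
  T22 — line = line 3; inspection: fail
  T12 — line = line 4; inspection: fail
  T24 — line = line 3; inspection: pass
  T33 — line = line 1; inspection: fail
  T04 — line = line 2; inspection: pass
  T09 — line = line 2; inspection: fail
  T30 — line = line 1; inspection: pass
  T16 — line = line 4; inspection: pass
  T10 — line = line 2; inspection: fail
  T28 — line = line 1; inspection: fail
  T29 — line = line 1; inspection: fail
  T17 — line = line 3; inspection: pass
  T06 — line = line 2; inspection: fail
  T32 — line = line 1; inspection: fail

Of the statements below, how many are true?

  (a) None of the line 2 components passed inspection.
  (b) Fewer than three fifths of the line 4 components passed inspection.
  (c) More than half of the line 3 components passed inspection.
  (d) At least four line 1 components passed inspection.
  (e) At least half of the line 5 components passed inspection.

2

(a) line 2: |A| = 9, |A ∩ B| = 1; needs A ∩ B = ∅ (|A ∩ B| = 0) — false.
(b) line 4: |A| = 6, |A ∩ B| = 3; needs |A ∩ B| / |A| < 3/5 — true.
(c) line 3: |A| = 9, |A ∩ B| = 5; needs |A ∩ B| > |A ∖ B| — true.
(d) line 1: |A| = 8, |A ∩ B| = 3; needs |A ∩ B| ≥ 4 — false.
(e) line 5: |A| = 6, |A ∩ B| = 2; needs |A ∩ B| ≥ |A ∖ B| — false.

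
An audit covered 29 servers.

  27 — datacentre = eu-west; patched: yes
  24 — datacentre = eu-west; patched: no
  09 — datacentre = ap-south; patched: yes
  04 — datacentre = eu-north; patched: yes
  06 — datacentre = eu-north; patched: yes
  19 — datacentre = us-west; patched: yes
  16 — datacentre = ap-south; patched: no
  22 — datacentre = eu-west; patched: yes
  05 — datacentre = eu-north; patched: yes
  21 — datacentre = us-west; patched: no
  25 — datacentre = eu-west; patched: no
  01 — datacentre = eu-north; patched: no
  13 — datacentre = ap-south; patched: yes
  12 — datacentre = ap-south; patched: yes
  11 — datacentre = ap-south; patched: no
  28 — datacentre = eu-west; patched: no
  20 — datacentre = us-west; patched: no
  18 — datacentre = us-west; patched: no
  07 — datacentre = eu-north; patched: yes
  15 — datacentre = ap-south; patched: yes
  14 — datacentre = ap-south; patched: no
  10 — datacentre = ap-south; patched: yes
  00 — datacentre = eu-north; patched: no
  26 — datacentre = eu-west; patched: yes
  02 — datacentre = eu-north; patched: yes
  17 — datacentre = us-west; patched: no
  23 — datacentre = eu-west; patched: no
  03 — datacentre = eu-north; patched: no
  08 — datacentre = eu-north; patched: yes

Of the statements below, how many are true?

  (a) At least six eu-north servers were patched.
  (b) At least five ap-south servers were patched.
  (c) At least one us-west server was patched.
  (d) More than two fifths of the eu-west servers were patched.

4

(a) eu-north: |A| = 9, |A ∩ B| = 6; needs |A ∩ B| ≥ 6 — true.
(b) ap-south: |A| = 8, |A ∩ B| = 5; needs |A ∩ B| ≥ 5 — true.
(c) us-west: |A| = 5, |A ∩ B| = 1; needs A ∩ B ≠ ∅ (|A ∩ B| ≥ 1) — true.
(d) eu-west: |A| = 7, |A ∩ B| = 3; needs |A ∩ B| / |A| > 2/5 — true.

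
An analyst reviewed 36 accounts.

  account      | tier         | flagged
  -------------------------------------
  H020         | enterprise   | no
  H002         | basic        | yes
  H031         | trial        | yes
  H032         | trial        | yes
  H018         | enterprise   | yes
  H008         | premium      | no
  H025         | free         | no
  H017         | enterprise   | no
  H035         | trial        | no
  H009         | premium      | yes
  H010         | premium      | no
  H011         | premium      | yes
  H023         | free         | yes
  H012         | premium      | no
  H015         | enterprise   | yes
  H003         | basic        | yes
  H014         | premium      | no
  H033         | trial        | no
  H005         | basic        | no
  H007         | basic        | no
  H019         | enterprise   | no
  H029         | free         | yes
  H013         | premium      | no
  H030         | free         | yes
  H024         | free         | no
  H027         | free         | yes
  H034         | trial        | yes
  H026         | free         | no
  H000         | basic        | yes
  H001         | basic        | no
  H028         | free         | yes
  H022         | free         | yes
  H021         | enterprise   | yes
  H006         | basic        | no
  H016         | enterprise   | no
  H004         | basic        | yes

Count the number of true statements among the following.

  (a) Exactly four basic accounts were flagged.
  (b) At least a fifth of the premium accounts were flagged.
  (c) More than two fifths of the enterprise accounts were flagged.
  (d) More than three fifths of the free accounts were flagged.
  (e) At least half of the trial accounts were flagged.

5

(a) basic: |A| = 8, |A ∩ B| = 4; needs |A ∩ B| = 4 — true.
(b) premium: |A| = 7, |A ∩ B| = 2; needs |A ∩ B| / |A| ≥ 1/5 — true.
(c) enterprise: |A| = 7, |A ∩ B| = 3; needs |A ∩ B| / |A| > 2/5 — true.
(d) free: |A| = 9, |A ∩ B| = 6; needs |A ∩ B| / |A| > 3/5 — true.
(e) trial: |A| = 5, |A ∩ B| = 3; needs |A ∩ B| ≥ |A ∖ B| — true.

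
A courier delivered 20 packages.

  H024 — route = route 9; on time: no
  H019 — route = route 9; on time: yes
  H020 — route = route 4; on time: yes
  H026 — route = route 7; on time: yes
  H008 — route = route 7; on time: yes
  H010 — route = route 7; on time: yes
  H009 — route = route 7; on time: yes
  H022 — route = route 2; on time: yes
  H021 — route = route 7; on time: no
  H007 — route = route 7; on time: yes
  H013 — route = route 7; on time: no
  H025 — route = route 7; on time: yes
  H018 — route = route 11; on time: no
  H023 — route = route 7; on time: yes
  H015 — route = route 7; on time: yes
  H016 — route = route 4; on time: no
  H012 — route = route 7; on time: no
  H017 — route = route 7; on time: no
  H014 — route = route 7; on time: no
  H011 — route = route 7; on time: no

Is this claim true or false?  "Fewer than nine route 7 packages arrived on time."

True

'Fewer than nine route 7 packages arrived on time' holds iff |A ∩ B| < 9.
A (the restrictor) = {H026, H008, H010, H009, H021, H007, H013, H025, H023, H015, H012, H017, H014, H011}, |A| = 14.
A ∩ B = {H026, H008, H010, H009, H007, H025, H023, H015}, so |A ∩ B| = 8.
|A ∩ B| = 8, so the statement is true.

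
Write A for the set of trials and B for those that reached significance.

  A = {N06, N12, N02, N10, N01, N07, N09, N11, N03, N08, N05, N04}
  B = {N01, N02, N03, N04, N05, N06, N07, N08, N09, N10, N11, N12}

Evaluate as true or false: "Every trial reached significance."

True

Truth condition: A ⊆ B, i.e. every element of A is in B (|A ∖ B| = 0).
A (the restrictor) = {N06, N12, N02, N10, N01, N07, N09, N11, N03, N08, N05, N04}, |A| = 12.
A ∖ B = {}, so |A ∖ B| = 0.
So the statement is true.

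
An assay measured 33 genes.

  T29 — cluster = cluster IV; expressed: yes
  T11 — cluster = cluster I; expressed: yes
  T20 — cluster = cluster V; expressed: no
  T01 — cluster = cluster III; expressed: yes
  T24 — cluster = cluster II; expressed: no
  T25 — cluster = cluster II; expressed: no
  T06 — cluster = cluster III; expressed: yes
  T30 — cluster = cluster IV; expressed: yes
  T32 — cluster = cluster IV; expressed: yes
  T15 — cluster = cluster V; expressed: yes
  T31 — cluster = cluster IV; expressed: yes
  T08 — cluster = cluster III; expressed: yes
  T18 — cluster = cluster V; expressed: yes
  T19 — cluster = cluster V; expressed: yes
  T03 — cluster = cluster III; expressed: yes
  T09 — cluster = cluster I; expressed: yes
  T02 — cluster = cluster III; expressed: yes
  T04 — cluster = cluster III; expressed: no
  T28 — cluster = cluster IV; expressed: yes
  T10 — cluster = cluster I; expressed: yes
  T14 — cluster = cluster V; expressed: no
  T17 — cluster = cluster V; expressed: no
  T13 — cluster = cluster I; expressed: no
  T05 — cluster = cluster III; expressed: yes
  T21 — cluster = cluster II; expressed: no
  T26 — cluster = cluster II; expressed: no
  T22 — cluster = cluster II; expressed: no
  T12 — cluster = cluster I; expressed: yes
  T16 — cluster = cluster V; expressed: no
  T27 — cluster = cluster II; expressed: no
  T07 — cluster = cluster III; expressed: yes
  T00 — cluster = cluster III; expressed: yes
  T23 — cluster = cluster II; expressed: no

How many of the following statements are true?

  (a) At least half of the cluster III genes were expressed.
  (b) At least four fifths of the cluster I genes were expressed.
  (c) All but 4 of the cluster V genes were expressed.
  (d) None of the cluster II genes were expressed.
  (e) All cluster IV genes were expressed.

(a) cluster III: |A| = 9, |A ∩ B| = 8; needs |A ∩ B| ≥ |A ∖ B| — true.
(b) cluster I: |A| = 5, |A ∩ B| = 4; needs |A ∩ B| / |A| ≥ 4/5 — true.
(c) cluster V: |A| = 7, |A ∩ B| = 3; needs |A ∖ B| = 4 — true.
(d) cluster II: |A| = 7, |A ∩ B| = 0; needs A ∩ B = ∅ (|A ∩ B| = 0) — true.
(e) cluster IV: |A| = 5, |A ∩ B| = 5; needs A ⊆ B, i.e. every element of A is in B (|A ∖ B| = 0) — true.

5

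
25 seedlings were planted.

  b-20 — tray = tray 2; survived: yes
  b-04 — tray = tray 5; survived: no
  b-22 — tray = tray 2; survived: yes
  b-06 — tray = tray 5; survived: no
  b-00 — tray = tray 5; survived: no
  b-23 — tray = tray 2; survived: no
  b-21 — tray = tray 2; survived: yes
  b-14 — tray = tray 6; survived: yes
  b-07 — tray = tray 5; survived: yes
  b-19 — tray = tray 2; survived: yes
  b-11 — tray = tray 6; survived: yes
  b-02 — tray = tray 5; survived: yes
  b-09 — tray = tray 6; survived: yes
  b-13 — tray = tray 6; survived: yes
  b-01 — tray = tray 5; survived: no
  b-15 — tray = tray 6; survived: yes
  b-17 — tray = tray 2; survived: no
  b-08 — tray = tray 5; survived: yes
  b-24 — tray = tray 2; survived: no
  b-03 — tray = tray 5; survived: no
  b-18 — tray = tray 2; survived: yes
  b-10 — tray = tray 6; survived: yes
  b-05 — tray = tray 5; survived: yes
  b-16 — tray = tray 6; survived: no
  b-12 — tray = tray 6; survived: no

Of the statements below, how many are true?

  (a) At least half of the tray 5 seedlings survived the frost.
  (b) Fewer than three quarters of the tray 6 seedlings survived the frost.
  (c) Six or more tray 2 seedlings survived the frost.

0

(a) tray 5: |A| = 9, |A ∩ B| = 4; needs |A ∩ B| ≥ |A ∖ B| — false.
(b) tray 6: |A| = 8, |A ∩ B| = 6; needs |A ∩ B| / |A| < 3/4 — false.
(c) tray 2: |A| = 8, |A ∩ B| = 5; needs |A ∩ B| ≥ 6 — false.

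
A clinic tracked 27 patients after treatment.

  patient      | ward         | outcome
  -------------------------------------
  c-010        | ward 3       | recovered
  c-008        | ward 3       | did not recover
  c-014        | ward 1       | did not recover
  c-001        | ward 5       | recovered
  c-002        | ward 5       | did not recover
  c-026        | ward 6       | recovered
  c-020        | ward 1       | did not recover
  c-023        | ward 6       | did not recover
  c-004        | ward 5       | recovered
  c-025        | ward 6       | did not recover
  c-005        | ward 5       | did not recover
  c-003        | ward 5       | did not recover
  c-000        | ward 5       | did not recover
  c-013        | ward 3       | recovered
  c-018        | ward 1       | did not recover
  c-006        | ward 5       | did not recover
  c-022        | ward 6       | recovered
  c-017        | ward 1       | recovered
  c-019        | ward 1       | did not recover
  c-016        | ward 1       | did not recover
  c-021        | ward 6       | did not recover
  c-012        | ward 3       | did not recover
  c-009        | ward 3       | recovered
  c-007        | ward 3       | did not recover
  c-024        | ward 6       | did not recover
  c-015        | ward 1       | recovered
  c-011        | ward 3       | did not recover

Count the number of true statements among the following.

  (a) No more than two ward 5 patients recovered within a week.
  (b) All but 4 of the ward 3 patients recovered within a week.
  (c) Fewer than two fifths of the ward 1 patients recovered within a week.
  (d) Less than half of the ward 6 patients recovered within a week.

(a) ward 5: |A| = 7, |A ∩ B| = 2; needs |A ∩ B| ≤ 2 — true.
(b) ward 3: |A| = 7, |A ∩ B| = 3; needs |A ∖ B| = 4 — true.
(c) ward 1: |A| = 7, |A ∩ B| = 2; needs |A ∩ B| / |A| < 2/5 — true.
(d) ward 6: |A| = 6, |A ∩ B| = 2; needs |A ∩ B| < |A ∖ B| — true.

4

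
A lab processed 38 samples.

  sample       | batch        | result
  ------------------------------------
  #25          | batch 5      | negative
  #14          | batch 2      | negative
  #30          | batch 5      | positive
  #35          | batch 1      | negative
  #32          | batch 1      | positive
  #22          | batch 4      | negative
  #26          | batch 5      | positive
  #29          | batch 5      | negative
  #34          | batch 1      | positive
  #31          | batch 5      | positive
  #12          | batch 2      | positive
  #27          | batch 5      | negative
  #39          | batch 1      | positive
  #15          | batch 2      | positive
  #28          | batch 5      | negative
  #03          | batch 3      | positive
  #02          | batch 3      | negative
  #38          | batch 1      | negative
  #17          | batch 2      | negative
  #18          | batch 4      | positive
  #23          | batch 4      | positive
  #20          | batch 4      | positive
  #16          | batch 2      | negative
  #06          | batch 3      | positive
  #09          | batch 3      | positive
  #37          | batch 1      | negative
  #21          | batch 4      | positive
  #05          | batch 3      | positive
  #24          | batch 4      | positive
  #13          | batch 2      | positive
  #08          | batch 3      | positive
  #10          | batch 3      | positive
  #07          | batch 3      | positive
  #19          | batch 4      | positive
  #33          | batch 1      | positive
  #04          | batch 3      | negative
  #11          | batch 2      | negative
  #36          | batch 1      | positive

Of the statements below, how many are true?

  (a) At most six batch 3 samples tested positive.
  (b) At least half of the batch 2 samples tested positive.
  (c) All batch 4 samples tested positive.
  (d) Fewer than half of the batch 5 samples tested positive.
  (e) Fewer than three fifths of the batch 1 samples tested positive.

(a) batch 3: |A| = 9, |A ∩ B| = 7; needs |A ∩ B| ≤ 6 — false.
(b) batch 2: |A| = 7, |A ∩ B| = 3; needs |A ∩ B| ≥ |A ∖ B| — false.
(c) batch 4: |A| = 7, |A ∩ B| = 6; needs A ⊆ B, i.e. every element of A is in B (|A ∖ B| = 0) — false.
(d) batch 5: |A| = 7, |A ∩ B| = 3; needs |A ∩ B| < |A ∖ B| — true.
(e) batch 1: |A| = 8, |A ∩ B| = 5; needs |A ∩ B| / |A| < 3/5 — false.

1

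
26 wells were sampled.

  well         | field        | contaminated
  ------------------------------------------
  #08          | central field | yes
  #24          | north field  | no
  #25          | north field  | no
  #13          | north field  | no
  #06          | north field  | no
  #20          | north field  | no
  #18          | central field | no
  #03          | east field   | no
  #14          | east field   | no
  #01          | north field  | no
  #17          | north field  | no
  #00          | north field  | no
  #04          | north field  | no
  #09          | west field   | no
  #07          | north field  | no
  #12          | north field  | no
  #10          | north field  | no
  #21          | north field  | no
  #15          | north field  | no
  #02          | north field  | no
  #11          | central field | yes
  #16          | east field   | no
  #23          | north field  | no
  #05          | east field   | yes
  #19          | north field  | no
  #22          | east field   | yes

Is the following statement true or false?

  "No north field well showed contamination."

'No north field well showed contamination' holds iff A ∩ B = ∅ (|A ∩ B| = 0).
|A| = 17, |A ∩ B| = 0, |A ∖ B| = 17.
So the statement is true.

True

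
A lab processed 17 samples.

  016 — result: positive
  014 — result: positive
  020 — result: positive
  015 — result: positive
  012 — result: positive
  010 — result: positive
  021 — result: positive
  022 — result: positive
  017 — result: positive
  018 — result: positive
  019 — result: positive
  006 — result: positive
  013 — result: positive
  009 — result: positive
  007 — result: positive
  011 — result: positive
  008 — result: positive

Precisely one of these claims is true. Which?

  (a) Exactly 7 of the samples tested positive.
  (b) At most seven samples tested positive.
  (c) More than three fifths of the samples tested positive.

(c)

|A| = 17, |A ∩ B| = 17, |A ∖ B| = 0.
(a) requires |A ∩ B| = 7: false.
(b) requires |A ∩ B| ≤ 7: false.
(c) requires |A ∩ B| / |A| > 3/5: true.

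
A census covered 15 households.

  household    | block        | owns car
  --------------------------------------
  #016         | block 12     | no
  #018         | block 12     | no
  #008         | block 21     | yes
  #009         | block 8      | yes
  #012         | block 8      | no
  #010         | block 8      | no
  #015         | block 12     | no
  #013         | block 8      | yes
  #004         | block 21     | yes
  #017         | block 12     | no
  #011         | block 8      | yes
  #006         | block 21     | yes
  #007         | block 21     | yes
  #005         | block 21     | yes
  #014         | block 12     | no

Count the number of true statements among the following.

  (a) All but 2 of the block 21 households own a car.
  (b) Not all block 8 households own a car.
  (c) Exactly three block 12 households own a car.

1

(a) block 21: |A| = 5, |A ∩ B| = 5; needs |A ∖ B| = 2 — false.
(b) block 8: |A| = 5, |A ∩ B| = 3; needs A ⊄ B (|A ∖ B| ≥ 1) — true.
(c) block 12: |A| = 5, |A ∩ B| = 0; needs |A ∩ B| = 3 — false.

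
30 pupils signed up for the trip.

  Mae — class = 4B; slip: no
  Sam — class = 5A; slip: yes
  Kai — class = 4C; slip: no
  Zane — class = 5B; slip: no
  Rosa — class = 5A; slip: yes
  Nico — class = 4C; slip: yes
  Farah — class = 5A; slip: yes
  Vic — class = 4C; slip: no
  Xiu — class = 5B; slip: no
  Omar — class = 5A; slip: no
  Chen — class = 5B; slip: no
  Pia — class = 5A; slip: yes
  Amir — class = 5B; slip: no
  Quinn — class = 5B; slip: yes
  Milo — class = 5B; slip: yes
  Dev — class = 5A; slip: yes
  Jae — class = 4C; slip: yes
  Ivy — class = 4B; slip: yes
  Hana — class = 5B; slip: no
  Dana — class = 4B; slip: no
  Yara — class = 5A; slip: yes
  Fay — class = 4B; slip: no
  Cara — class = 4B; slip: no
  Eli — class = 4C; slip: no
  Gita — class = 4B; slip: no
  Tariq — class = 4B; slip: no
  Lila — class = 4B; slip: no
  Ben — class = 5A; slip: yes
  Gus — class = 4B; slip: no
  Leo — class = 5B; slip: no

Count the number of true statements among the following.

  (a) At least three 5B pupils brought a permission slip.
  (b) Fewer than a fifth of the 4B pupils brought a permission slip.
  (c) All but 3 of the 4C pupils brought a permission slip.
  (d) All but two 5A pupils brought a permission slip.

2

(a) 5B: |A| = 8, |A ∩ B| = 2; needs |A ∩ B| ≥ 3 — false.
(b) 4B: |A| = 9, |A ∩ B| = 1; needs |A ∩ B| / |A| < 1/5 — true.
(c) 4C: |A| = 5, |A ∩ B| = 2; needs |A ∖ B| = 3 — true.
(d) 5A: |A| = 8, |A ∩ B| = 7; needs |A ∖ B| = 2 — false.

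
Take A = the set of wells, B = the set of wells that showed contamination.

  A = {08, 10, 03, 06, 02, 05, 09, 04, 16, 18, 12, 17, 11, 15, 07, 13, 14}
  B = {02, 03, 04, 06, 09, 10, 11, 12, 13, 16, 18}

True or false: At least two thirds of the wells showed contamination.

False

The determiner here denotes the relation: |A ∩ B| / |A| ≥ 2/3.
|A| = 17, |A ∩ B| = 11, |A ∖ B| = 6.
|A ∩ B|/|A| = 11/17, so the statement is false.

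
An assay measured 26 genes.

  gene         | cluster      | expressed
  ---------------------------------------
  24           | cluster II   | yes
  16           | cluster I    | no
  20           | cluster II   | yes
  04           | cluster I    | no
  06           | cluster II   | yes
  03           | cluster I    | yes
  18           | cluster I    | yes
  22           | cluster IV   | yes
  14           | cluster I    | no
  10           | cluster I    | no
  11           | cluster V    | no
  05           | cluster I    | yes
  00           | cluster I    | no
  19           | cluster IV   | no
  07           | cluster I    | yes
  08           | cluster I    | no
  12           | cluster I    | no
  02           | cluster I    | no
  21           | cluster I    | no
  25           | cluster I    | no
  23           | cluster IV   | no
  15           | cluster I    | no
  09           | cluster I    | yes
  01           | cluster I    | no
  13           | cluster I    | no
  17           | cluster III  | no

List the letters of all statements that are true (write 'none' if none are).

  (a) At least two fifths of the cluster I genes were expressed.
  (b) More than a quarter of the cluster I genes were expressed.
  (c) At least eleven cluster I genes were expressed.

(b)

|A| = 18, |A ∩ B| = 5, |A ∖ B| = 13.
(a) |A ∩ B| / |A| ≥ 2/5: fails.
(b) |A ∩ B| / |A| > 1/4: holds.
(c) |A ∩ B| ≥ 11: fails.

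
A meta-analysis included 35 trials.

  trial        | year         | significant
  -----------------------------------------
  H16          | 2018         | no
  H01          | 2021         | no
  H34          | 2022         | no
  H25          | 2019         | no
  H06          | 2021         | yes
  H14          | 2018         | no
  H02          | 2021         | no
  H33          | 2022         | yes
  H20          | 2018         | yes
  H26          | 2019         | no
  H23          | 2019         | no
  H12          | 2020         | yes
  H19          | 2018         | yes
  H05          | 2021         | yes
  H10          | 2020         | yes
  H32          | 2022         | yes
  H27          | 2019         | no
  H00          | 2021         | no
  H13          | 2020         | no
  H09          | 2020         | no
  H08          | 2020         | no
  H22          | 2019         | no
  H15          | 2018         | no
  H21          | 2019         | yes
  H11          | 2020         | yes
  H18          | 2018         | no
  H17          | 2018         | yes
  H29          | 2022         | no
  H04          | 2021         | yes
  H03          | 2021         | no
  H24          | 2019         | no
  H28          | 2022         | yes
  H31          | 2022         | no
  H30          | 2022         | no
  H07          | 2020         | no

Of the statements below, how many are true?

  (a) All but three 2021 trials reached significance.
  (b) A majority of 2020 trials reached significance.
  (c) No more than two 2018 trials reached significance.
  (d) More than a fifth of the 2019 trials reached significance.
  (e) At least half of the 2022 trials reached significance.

0

(a) 2021: |A| = 7, |A ∩ B| = 3; needs |A ∖ B| = 3 — false.
(b) 2020: |A| = 7, |A ∩ B| = 3; needs |A ∩ B| > |A ∖ B| — false.
(c) 2018: |A| = 7, |A ∩ B| = 3; needs |A ∩ B| ≤ 2 — false.
(d) 2019: |A| = 7, |A ∩ B| = 1; needs |A ∩ B| / |A| > 1/5 — false.
(e) 2022: |A| = 7, |A ∩ B| = 3; needs |A ∩ B| ≥ |A ∖ B| — false.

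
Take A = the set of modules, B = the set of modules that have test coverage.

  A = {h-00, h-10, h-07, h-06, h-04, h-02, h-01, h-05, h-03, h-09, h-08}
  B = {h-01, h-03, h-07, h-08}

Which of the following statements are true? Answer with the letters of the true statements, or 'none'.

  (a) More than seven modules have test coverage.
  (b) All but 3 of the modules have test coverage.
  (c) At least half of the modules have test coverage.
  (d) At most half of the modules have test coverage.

(d)

|A| = 11, |A ∩ B| = 4, |A ∖ B| = 7.
(a) |A ∩ B| > 7: fails.
(b) |A ∖ B| = 3: fails.
(c) |A ∩ B| ≥ |A ∖ B|: fails.
(d) |A ∩ B| ≤ |A ∖ B|: holds.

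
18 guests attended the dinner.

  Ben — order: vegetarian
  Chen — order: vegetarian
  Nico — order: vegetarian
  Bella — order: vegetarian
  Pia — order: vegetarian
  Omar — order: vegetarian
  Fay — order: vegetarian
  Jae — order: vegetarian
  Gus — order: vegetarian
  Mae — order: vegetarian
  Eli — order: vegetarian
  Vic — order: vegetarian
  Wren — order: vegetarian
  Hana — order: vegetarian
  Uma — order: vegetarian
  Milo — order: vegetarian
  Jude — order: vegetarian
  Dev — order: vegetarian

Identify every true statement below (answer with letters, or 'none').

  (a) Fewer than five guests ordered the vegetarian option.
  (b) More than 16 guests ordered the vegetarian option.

(b)

|A| = 18, |A ∩ B| = 18, |A ∖ B| = 0.
(a) |A ∩ B| < 5: fails.
(b) |A ∩ B| > 16: holds.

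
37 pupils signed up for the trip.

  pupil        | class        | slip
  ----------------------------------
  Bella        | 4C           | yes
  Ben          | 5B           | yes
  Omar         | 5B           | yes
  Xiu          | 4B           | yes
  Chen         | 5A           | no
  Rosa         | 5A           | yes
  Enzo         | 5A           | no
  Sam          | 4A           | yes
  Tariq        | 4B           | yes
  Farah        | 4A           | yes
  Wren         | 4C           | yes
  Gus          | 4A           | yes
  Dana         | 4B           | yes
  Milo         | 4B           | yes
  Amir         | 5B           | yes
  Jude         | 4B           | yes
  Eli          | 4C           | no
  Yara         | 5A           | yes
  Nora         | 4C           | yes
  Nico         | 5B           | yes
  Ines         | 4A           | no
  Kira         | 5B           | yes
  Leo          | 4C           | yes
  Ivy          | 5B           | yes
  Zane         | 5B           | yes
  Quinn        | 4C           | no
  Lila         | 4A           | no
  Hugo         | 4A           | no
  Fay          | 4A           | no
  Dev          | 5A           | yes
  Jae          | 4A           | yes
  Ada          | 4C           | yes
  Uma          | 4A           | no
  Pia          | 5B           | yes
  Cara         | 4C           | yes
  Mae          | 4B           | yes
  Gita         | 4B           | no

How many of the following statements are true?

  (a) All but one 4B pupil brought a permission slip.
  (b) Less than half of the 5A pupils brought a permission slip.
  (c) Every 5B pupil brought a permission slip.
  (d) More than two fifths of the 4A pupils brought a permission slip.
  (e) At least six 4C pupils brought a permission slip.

(a) 4B: |A| = 7, |A ∩ B| = 6; needs |A ∖ B| = 1 — true.
(b) 5A: |A| = 5, |A ∩ B| = 3; needs |A ∩ B| < |A ∖ B| — false.
(c) 5B: |A| = 8, |A ∩ B| = 8; needs A ⊆ B, i.e. every element of A is in B (|A ∖ B| = 0) — true.
(d) 4A: |A| = 9, |A ∩ B| = 4; needs |A ∩ B| / |A| > 2/5 — true.
(e) 4C: |A| = 8, |A ∩ B| = 6; needs |A ∩ B| ≥ 6 — true.

4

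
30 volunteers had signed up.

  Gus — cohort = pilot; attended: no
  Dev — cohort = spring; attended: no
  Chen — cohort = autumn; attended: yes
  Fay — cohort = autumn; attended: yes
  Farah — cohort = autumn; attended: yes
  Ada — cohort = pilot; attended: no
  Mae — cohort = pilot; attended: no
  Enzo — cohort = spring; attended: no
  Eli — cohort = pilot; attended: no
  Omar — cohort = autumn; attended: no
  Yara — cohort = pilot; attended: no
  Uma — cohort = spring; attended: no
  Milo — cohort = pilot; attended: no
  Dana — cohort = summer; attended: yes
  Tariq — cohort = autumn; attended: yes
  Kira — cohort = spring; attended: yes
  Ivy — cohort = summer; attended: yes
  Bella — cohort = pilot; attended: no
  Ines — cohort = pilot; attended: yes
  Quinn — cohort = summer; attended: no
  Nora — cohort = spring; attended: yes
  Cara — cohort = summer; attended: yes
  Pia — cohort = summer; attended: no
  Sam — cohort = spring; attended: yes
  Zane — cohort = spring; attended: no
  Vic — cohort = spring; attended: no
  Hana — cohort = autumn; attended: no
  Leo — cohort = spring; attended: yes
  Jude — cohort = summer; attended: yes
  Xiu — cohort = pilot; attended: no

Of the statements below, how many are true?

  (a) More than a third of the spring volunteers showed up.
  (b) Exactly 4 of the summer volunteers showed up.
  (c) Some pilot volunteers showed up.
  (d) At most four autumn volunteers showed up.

(a) spring: |A| = 9, |A ∩ B| = 4; needs |A ∩ B| / |A| > 1/3 — true.
(b) summer: |A| = 6, |A ∩ B| = 4; needs |A ∩ B| = 4 — true.
(c) pilot: |A| = 9, |A ∩ B| = 1; needs A ∩ B ≠ ∅ (|A ∩ B| ≥ 1) — true.
(d) autumn: |A| = 6, |A ∩ B| = 4; needs |A ∩ B| ≤ 4 — true.

4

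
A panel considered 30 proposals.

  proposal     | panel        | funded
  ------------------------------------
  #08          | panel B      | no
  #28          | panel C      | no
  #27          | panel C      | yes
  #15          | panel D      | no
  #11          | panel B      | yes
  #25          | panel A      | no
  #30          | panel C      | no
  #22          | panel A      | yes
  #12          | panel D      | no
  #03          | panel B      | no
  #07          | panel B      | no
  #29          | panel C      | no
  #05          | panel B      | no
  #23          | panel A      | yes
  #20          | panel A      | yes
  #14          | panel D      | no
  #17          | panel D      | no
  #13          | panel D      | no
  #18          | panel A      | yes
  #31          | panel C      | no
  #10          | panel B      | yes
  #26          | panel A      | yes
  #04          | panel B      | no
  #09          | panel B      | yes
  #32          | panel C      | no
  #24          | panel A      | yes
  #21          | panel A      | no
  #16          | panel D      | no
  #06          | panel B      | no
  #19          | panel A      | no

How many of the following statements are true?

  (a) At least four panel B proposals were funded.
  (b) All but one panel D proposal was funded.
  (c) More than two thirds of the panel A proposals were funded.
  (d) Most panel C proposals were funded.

(a) panel B: |A| = 9, |A ∩ B| = 3; needs |A ∩ B| ≥ 4 — false.
(b) panel D: |A| = 6, |A ∩ B| = 0; needs |A ∖ B| = 1 — false.
(c) panel A: |A| = 9, |A ∩ B| = 6; needs |A ∩ B| / |A| > 2/3 — false.
(d) panel C: |A| = 6, |A ∩ B| = 1; needs |A ∩ B| > |A ∖ B| — false.

0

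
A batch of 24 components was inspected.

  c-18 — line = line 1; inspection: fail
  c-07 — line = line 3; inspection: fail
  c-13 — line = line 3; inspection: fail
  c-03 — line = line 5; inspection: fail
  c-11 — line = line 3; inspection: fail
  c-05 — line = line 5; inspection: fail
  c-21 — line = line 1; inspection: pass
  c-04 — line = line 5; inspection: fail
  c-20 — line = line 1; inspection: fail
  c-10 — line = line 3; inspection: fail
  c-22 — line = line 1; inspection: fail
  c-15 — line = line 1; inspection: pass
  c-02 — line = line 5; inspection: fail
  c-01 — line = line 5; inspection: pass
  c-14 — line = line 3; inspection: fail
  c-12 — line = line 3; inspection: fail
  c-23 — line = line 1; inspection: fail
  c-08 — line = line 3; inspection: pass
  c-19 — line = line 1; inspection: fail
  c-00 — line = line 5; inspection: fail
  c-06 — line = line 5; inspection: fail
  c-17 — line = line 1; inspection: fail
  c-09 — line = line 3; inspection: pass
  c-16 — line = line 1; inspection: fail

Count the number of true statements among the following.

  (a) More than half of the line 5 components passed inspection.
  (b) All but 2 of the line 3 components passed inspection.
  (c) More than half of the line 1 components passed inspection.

0

(a) line 5: |A| = 7, |A ∩ B| = 1; needs |A ∩ B| > |A ∖ B| — false.
(b) line 3: |A| = 8, |A ∩ B| = 2; needs |A ∖ B| = 2 — false.
(c) line 1: |A| = 9, |A ∩ B| = 2; needs |A ∩ B| > |A ∖ B| — false.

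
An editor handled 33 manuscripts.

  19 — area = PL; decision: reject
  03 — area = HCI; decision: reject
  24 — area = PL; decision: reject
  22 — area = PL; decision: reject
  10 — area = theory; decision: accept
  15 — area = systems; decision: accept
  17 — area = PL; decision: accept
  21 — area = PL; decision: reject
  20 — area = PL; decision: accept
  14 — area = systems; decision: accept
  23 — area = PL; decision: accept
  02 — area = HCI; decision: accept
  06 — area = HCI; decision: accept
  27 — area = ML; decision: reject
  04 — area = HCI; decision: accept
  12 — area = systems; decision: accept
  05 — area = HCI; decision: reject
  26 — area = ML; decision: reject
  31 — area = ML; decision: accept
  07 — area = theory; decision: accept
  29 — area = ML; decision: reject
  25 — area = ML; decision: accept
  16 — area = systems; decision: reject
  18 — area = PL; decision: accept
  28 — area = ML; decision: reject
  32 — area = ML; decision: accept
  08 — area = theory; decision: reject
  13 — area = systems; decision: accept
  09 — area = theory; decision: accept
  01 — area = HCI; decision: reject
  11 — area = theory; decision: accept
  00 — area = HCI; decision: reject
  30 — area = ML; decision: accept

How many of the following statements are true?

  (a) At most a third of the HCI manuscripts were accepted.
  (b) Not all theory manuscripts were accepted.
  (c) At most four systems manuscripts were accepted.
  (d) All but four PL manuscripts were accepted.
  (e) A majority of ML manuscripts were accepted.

3

(a) HCI: |A| = 7, |A ∩ B| = 3; needs |A ∩ B| / |A| ≤ 1/3 — false.
(b) theory: |A| = 5, |A ∩ B| = 4; needs A ⊄ B (|A ∖ B| ≥ 1) — true.
(c) systems: |A| = 5, |A ∩ B| = 4; needs |A ∩ B| ≤ 4 — true.
(d) PL: |A| = 8, |A ∩ B| = 4; needs |A ∖ B| = 4 — true.
(e) ML: |A| = 8, |A ∩ B| = 4; needs |A ∩ B| > |A ∖ B| — false.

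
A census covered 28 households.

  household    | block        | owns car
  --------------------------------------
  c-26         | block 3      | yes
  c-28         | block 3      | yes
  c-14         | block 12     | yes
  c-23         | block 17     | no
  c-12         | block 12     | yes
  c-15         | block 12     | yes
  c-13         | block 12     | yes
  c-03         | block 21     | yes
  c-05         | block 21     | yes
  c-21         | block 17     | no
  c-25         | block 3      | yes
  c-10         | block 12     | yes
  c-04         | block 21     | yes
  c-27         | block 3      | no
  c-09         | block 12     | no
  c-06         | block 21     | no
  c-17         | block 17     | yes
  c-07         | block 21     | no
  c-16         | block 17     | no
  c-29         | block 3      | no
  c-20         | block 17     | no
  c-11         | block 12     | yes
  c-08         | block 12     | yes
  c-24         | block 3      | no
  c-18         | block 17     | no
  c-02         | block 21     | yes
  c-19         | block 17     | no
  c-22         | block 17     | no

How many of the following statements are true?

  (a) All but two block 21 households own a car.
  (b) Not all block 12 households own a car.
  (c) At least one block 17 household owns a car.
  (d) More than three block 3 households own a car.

3

(a) block 21: |A| = 6, |A ∩ B| = 4; needs |A ∖ B| = 2 — true.
(b) block 12: |A| = 8, |A ∩ B| = 7; needs A ⊄ B (|A ∖ B| ≥ 1) — true.
(c) block 17: |A| = 8, |A ∩ B| = 1; needs A ∩ B ≠ ∅ (|A ∩ B| ≥ 1) — true.
(d) block 3: |A| = 6, |A ∩ B| = 3; needs |A ∩ B| > 3 — false.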